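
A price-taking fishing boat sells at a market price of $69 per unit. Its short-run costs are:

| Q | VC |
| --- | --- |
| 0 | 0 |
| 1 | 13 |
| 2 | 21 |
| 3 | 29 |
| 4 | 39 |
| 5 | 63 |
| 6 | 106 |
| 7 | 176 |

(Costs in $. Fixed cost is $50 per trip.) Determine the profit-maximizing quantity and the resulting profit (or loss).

Compute π = P·Q − TC at each output: Q=0: -50; Q=1: 6; Q=2: 67; Q=3: 128; Q=4: 187; Q=5: 232; Q=6: 258; Q=7: 257.
Profit is maximized at Q = 6. AVC there is 106/6 = $17.67 ≤ P, so producing beats shutting down (which would give -$50).

Q = 6; profit = $258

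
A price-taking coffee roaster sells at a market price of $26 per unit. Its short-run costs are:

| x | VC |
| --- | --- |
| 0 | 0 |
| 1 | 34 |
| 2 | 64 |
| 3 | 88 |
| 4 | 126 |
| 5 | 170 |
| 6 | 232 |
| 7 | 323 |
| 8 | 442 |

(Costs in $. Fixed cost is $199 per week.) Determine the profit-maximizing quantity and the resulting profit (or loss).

Tabulate TR − TC: x=0: -199; x=1: -207; x=2: -211; x=3: -209; x=4: -221; x=5: -239; x=6: -275; x=7: -340; x=8: -433.
Profit is highest at x = 0. Equivalently, the lowest AVC in the table is 88/3 ≈ $29.33 at x = 3, and P = $26 falls below it — price never covers variable cost, so the firm shuts down and loses only its fixed cost.

x = 0 (shut down); profit = -$199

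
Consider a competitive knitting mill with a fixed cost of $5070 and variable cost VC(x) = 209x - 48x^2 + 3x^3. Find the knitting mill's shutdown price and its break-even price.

Shutdown price = min AVC. AVC = 209 - 48x + 3x^2, with vertex at x = 8 and minimum $17.
ATC = 5070/x + 209 - 48x + 3x^2. Setting dATC/dx = −5070/x^2 − 48 + 6x = 0 gives x = 13 (since 6·13^3 − 48·13^2 = 5070).
min ATC = 5070/13 + 209 − 48·13 + 3·13^2 = $482. That is the break-even price.
For $17 ≤ P < $482 the firm produces at a loss; below $17 it shuts down.

Shutdown price = $17; break-even price = $482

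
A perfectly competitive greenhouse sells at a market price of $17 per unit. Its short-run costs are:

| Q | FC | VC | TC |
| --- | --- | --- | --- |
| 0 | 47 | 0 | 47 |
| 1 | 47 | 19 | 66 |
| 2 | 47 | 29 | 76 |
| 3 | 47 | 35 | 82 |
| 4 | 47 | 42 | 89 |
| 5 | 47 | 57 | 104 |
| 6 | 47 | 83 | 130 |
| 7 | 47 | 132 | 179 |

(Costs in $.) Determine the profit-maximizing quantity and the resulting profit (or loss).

Compute π = P·Q − TC at each output: Q=0: -47; Q=1: -49; Q=2: -42; Q=3: -31; Q=4: -21; Q=5: -19; Q=6: -28; Q=7: -60.
Profit is maximized at Q = 5. AVC there is 57/5 = $11.40 ≤ P, so producing beats shutting down (which would give -$47).

Q = 5; profit = -$19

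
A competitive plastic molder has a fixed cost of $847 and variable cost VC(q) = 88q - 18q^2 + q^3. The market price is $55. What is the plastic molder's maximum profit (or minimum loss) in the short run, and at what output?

Profit = -$363 at q = 11

AVC = 88 - 18q + q^2 has its minimum $7 at q = 9; price $55 clears that bar, so the firm operates.
MC = 88 - 36q + 3q^2. Setting P = MC and taking the root on the rising branch gives q* = 11.
TR = 55·11 = 605. TC = 847 + 121 = 968. Profit = 605 − 968 = -$363.
By producing, the firm covers all variable cost plus $484 of fixed cost; shutting down would lose the full $847.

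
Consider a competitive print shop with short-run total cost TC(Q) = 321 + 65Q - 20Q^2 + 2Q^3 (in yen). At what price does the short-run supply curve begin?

¥15 per unit

The shutdown price is the minimum of AVC. VC = 65Q - 20Q^2 + 2Q^3, so AVC = 65 - 20Q + 2Q^2.
dAVC/dQ = -20 + 4Q = 0 gives Q = 5. min AVC = 65 - 20·5 + 2·5^2 = 15.
The firm shuts down for any P below ¥15.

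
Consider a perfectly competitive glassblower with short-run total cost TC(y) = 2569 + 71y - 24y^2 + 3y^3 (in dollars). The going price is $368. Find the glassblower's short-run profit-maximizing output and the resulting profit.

AVC = 71 - 24y + 3y^2; min AVC = $23 at y = 4. Since P = $368 ≥ min AVC, the firm produces.
MC = 71 - 48y + 9y^2. Setting P = MC and taking the root on the rising branch gives y* = 9.
TR = 368·9 = 3312. TC = 2569 + 882 = 3451. Profit = 3312 − 3451 = -$139.
Shutting down would mean losing the fixed cost of $2569, so operating at a loss of $139 is better by $2430.

Profit = -$139 at y = 9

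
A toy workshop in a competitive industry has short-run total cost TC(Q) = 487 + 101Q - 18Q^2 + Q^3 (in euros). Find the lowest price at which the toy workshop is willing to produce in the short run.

€20 per unit

The firm shuts down when price falls below the minimum of average variable cost. AVC = VC/Q = 101 - 18Q + Q^2.
At the minimum of AVC, MC = AVC. MC = 101 - 36Q + 3Q^2; setting MC = AVC gives 2Q^2 - 18Q = 0, so Q = 9. min AVC = 20.
So the shutdown price is €20.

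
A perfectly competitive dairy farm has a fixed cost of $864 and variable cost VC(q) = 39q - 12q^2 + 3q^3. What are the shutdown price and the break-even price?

AVC = 39 - 12q + 3q^2; minimized at q = 2, giving min AVC = $27. That is the shutdown price.
ATC = 864/q + 39 - 12q + 3q^2. Setting dATC/dq = −864/q^2 − 12 + 6q = 0 gives q = 6 (since 6·6^3 − 12·6^2 = 864).
min ATC = 864/6 + 39 − 12·6 + 3·6^2 = $219. That is the break-even price.
For $27 ≤ P < $219 the firm produces at a loss; below $27 it shuts down.

Shutdown price = $27; break-even price = $219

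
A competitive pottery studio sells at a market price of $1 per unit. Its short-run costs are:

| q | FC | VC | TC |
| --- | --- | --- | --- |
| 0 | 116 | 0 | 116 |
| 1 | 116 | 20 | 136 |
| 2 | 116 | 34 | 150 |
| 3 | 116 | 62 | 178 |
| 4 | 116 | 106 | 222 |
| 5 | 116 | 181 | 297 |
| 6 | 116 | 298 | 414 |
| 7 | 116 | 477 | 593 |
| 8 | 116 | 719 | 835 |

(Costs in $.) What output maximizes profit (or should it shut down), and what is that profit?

Tabulate TR − TC: q=0: -116; q=1: -135; q=2: -148; q=3: -175; q=4: -218; q=5: -292; q=6: -408; q=7: -586; q=8: -827.
Profit is highest at q = 0. Equivalently, the lowest AVC in the table is 34/2 ≈ $17 at q = 2, and P = $1 falls below it — price never covers variable cost, so the firm shuts down and loses only its fixed cost.

q = 0 (shut down); profit = -$116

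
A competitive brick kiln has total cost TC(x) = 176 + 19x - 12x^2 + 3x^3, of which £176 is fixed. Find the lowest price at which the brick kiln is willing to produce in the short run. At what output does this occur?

The firm shuts down when price falls below the minimum of average variable cost. AVC = VC/x = 19 - 12x + 3x^2.
dAVC/dx = -12 + 6x = 0 gives x = 2. min AVC = 19 - 12·2 + 3·2^2 = 7.
The firm shuts down for any P below £7.

£7 per unit, at x = 2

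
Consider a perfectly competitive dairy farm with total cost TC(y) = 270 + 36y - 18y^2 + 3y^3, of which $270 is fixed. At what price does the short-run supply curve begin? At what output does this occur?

$9 per unit, at y = 3

The shutdown price is the minimum of AVC. VC = 36y - 18y^2 + 3y^3, so AVC = 36 - 18y + 3y^2.
dAVC/dy = -18 + 6y = 0 gives y = 3. min AVC = 36 - 18·3 + 3·3^2 = 9.
For P < $9 the firm produces nothing.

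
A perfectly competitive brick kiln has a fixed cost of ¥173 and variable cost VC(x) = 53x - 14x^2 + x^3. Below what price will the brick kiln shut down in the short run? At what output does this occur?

¥4 per unit, at x = 7

The shutdown price is the minimum of AVC. VC = 53x - 14x^2 + x^3, so AVC = 53 - 14x + x^2.
dAVC/dx = -14 + 2x = 0 gives x = 7. min AVC = 53 - 14·7 + 7^2 = 4.
So the shutdown price is ¥4.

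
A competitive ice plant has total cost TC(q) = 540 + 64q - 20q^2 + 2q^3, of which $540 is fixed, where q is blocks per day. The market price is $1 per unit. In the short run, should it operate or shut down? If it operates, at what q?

Variable cost is VC = 64q - 20q^2 + 2q^3, so AVC = VC/q = 64 - 20q + 2q^2 and MC = dTC/dq = 64 - 40q + 6q^2.
The AVC parabola has its vertex at q = 20/4 = 5, where AVC = 64 - 20·5 + 2·5^2 = $14.
P = $1 lies below min AVC = $14; no output level covers variable cost.
Best response: produce nothing and absorb the $540 fixed cost.

Shut down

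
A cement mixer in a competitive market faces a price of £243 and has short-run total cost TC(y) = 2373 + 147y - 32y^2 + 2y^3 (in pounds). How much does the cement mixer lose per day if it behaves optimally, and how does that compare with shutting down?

Profit = -£69 at y = 12

AVC = 147 - 32y + 2y^2 has its minimum £19 at y = 8; price £243 clears that bar, so the firm operates.
With MC = 147 - 64y + 6y^2, P = MC on the upward-sloping part at y* = 12.
TR = 243·12 = 2916. TC = 2373 + 612 = 2985. Profit = 2916 − 2985 = -£69.
That loss of £69 beats the £2373 the firm would lose by shutting down; producing recovers £2304 of fixed cost.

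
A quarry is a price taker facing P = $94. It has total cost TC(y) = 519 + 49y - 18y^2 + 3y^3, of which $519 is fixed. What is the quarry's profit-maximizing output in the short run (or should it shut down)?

Variable cost is VC = 49y - 18y^2 + 3y^3, so AVC = VC/y = 49 - 18y + 3y^2 and MC = dTC/dy = 49 - 36y + 9y^2.
AVC is minimized where dAVC/dy = -18 + 6y = 0, at y = 3; min AVC = 49 - 18·3 + 3·3^2 = $22.
Because $94 ≥ $22, revenue can cover variable cost; the firm operates.
P = MC gives -45 - 36y + 9y^2 = 0, with roots -1 and 5. Take the larger (rising MC): y* = 5.
Check: AVC at y = 5 is $34 ≤ P, so revenue covers variable cost.
Profit = P·y − TC = 94·5 − 689 = -$219, a loss, but smaller than the $519 fixed cost the firm would lose by shutting down.

Produce at y = 5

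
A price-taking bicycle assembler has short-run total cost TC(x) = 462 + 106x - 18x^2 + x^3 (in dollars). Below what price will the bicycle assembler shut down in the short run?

$25 per unit

The firm shuts down when price falls below the minimum of average variable cost. AVC = VC/x = 106 - 18x + x^2.
At the minimum of AVC, MC = AVC. MC = 106 - 36x + 3x^2; setting MC = AVC gives 2x^2 - 18x = 0, so x = 9. min AVC = 25.
The firm shuts down for any P below $25.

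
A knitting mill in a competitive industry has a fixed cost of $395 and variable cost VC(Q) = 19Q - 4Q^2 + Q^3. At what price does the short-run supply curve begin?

$15 per unit

The firm shuts down when price falls below the minimum of average variable cost. AVC = VC/Q = 19 - 4Q + Q^2.
At the minimum of AVC, MC = AVC. MC = 19 - 8Q + 3Q^2; setting MC = AVC gives 2Q^2 - 4Q = 0, so Q = 2. min AVC = 15.
For P < $15 the firm produces nothing.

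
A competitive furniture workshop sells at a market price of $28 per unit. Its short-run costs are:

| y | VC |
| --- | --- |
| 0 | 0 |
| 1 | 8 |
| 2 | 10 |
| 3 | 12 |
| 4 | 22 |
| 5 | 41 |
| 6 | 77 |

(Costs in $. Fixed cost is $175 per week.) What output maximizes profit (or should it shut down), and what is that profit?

y = 5; profit = -$76

Tabulate TR − TC: y=0: -175; y=1: -155; y=2: -129; y=3: -103; y=4: -85; y=5: -76; y=6: -84.
Profit is maximized at y = 5. AVC there is 41/5 = $8.20 ≤ P, so producing beats shutting down (which would give -$175).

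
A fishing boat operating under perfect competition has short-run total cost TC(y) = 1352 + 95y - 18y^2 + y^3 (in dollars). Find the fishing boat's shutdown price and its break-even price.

Shutdown price = $14; break-even price = $134

Shutdown price = min AVC. AVC = 95 - 18y + y^2, with vertex at y = 9 and minimum $14.
ATC = 1352/y + 95 - 18y + y^2. Setting dATC/dy = −1352/y^2 − 18 + 2y = 0 gives y = 13 (since 2·13^3 − 18·13^2 = 1352).
min ATC = 1352/13 + 95 − 18·13 + 13^2 = $134. That is the break-even price.
For $14 ≤ P < $134 the firm produces at a loss; below $14 it shuts down.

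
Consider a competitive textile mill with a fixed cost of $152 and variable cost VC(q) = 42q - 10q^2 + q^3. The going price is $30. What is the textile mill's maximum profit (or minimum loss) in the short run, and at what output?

AVC = 42 - 10q + q^2 has its minimum $17 at q = 5; price $30 clears that bar, so the firm operates.
MC = 42 - 20q + 3q^2. Setting P = MC and taking the root on the rising branch gives q* = 6.
TR = 30·6 = 180. TC = 152 + 108 = 260. Profit = 180 − 260 = -$80.
That loss of $80 beats the $152 the firm would lose by shutting down; producing recovers $72 of fixed cost.

Profit = -$80 at q = 6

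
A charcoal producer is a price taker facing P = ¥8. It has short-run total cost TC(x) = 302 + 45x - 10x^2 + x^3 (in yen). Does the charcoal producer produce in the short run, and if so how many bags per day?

Shut down

Strip out fixed cost: VC = 45x - 10x^2 + x^3. Then AVC = 45 - 10x + x^2 and MC = 45 - 20x + 3x^2.
AVC hits its minimum where MC = AVC, at x = 5, giving min AVC = 45 - 10·5 + 5^2 = ¥20.
P = ¥8 lies below min AVC = ¥20; no output level covers variable cost.
Best response: produce nothing and absorb the ¥302 fixed cost.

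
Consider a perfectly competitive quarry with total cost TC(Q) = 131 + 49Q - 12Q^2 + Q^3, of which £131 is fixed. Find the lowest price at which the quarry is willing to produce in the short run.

£13 per unit

Short-run supply begins at min AVC. From VC = 49Q - 12Q^2 + Q^3, AVC = 49 - 12Q + Q^2.
dAVC/dQ = -12 + 2Q = 0 gives Q = 6. min AVC = 49 - 12·6 + 6^2 = 13.
The firm shuts down for any P below £13.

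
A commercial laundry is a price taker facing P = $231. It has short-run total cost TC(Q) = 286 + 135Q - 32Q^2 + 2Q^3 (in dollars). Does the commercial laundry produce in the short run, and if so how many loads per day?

Produce at Q = 12

From TC, MC = TC'(Q) = 135 - 64Q + 6Q^2 and AVC = VC/Q = 135 - 32Q + 2Q^2.
AVC hits its minimum where MC = AVC, at Q = 8, giving min AVC = 135 - 32·8 + 2·8^2 = $7.
P = $231 exceeds min AVC = $7, so the firm stays open.
Set P = MC: 231 = 135 - 64Q + 6Q^2 → -96 - 64Q + 6Q^2 = 0. The roots are Q = -4/3 and Q = 12; the profit-maximizing output is on the rising part of MC, so Q* = 12.
Check: AVC at Q = 12 is $39 ≤ P, so revenue covers variable cost.
Profit = P·Q − TC = 231·12 − 754 = $2018.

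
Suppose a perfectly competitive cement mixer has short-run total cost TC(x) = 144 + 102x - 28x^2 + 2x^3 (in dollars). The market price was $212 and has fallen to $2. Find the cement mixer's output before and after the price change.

Output falls from 11 to 0 (the firm shuts down)

MC = 102 - 56x + 6x^2; the shutdown threshold is min AVC = $4 (at x = 7).
With P = $212 above the shutdown price, P = MC gives x = 11.
At P = $2 < min AVC = $4, price no longer covers variable cost at any output, so the firm shuts down: x = 0.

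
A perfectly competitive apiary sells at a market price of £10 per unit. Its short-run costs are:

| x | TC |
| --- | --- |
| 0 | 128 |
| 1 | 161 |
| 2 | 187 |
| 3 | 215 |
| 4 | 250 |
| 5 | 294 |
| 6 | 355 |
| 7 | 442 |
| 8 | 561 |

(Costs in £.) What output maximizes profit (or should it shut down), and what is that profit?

Compute π = P·x − TC at each output: x=0: -128; x=1: -151; x=2: -167; x=3: -185; x=4: -210; x=5: -244; x=6: -295; x=7: -372; x=8: -481.
Profit is highest at x = 0. Equivalently, the lowest AVC in the table is 87/3 ≈ £29 at x = 3, and P = £10 falls below it — price never covers variable cost, so the firm shuts down and loses only its fixed cost.

x = 0 (shut down); profit = -£128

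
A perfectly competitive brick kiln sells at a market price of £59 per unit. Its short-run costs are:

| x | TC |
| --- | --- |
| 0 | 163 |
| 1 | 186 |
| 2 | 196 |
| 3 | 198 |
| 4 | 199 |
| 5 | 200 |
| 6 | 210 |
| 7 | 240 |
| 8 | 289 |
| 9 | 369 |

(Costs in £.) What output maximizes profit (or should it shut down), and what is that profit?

x = 8; profit = £183

Compute π = P·x − TC at each output: x=0: -163; x=1: -127; x=2: -78; x=3: -21; x=4: 37; x=5: 95; x=6: 144; x=7: 173; x=8: 183; x=9: 162.
Profit is maximized at x = 8. AVC there is 126/8 = £15.75 ≤ P, so producing beats shutting down (which would give -£163).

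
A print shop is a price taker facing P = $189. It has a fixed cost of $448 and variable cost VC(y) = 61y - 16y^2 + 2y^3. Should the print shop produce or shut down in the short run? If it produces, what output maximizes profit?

Strip out fixed cost: VC = 61y - 16y^2 + 2y^3. Then AVC = 61 - 16y + 2y^2 and MC = 61 - 32y + 6y^2.
AVC hits its minimum where MC = AVC, at y = 4, giving min AVC = 61 - 16·4 + 2·4^2 = $29.
P = $189 exceeds min AVC = $29, so the firm stays open.
Solving P = MC: -128 - 32y + 6y^2 = 0 ⇒ y = -8/3 or 8. On the upward-sloping branch, y* = 8.
Check: AVC at y = 8 is $61 ≤ P, so revenue covers variable cost.
Profit = P·y − TC = 189·8 − 936 = $576.

Produce at y = 8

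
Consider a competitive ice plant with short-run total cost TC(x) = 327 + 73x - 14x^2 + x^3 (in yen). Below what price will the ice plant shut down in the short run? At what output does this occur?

The shutdown price is the minimum of AVC. VC = 73x - 14x^2 + x^3, so AVC = 73 - 14x + x^2.
dAVC/dx = -14 + 2x = 0 gives x = 7. min AVC = 73 - 14·7 + 7^2 = 24.
The firm shuts down for any P below ¥24.

¥24 per unit, at x = 7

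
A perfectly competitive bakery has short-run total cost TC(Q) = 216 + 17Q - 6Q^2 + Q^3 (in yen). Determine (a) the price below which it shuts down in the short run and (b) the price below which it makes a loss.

Shutdown price = min AVC. AVC = 17 - 6Q + Q^2, with vertex at Q = 3 and minimum ¥8.
ATC = 216/Q + 17 - 6Q + Q^2. Setting dATC/dQ = −216/Q^2 − 6 + 2Q = 0 gives Q = 6 (since 2·6^3 − 6·6^2 = 216).
min ATC = 216/6 + 17 − 6·6 + 6^2 = ¥53. That is the break-even price.
For ¥8 ≤ P < ¥53 the firm produces at a loss; below ¥8 it shuts down.

Shutdown price = ¥8; break-even price = ¥53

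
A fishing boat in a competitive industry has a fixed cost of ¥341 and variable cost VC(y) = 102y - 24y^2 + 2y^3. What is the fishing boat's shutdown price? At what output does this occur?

¥30 per unit, at y = 6

Short-run supply begins at min AVC. From VC = 102y - 24y^2 + 2y^3, AVC = 102 - 24y + 2y^2.
At the minimum of AVC, MC = AVC. MC = 102 - 48y + 6y^2; setting MC = AVC gives 4y^2 - 24y = 0, so y = 6. min AVC = 30.
The firm shuts down for any P below ¥30.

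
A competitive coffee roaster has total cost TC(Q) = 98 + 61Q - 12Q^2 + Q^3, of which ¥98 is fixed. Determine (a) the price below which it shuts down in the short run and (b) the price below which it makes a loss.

Shutdown price = ¥25; break-even price = ¥40

AVC = 61 - 12Q + Q^2; minimized at Q = 6, giving min AVC = ¥25. That is the shutdown price.
ATC = 98/Q + 61 - 12Q + Q^2. Setting dATC/dQ = −98/Q^2 − 12 + 2Q = 0 gives Q = 7 (since 2·7^3 − 12·7^2 = 98).
min ATC = 98/7 + 61 − 12·7 + 7^2 = ¥40. That is the break-even price.
For ¥25 ≤ P < ¥40 the firm produces at a loss; below ¥25 it shuts down.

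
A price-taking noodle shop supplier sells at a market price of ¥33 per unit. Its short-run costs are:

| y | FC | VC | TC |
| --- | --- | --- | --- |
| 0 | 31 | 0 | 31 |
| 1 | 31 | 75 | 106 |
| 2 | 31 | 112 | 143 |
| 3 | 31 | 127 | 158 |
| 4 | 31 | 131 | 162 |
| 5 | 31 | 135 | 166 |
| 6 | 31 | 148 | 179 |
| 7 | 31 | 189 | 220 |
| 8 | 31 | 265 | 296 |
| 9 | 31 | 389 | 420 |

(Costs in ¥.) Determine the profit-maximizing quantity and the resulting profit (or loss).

Profit at each row (π = 33y − TC): y=0: -31; y=1: -73; y=2: -77; y=3: -59; y=4: -30; y=5: -1; y=6: 19; y=7: 11; y=8: -32; y=9: -123.
Profit is maximized at y = 6. AVC there is 148/6 = ¥24.67 ≤ P, so producing beats shutting down (which would give -¥31).

y = 6; profit = ¥19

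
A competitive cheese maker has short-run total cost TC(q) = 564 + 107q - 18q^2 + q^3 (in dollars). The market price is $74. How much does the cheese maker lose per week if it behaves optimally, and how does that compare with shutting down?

AVC = 107 - 18q + q^2 has its minimum $26 at q = 9; price $74 clears that bar, so the firm operates.
MC = 107 - 36q + 3q^2. Setting P = MC and taking the root on the rising branch gives q* = 11.
TR = 74·11 = 814. TC = 564 + 330 = 894. Profit = 814 − 894 = -$80.
By producing, the firm covers all variable cost plus $484 of fixed cost; shutting down would lose the full $564.

Profit = -$80 at q = 11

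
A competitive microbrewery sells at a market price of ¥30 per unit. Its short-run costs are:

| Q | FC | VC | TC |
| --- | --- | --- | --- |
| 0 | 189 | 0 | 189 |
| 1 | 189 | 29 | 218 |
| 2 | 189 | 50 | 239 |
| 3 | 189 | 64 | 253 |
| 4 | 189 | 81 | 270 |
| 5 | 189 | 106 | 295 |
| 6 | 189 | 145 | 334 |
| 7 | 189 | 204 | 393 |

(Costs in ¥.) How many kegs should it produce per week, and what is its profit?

Q = 5; profit = -¥145

Compute π = P·Q − TC at each output: Q=0: -189; Q=1: -188; Q=2: -179; Q=3: -163; Q=4: -150; Q=5: -145; Q=6: -154; Q=7: -183.
Profit is maximized at Q = 5. AVC there is 106/5 = ¥21.20 ≤ P, so producing beats shutting down (which would give -¥189).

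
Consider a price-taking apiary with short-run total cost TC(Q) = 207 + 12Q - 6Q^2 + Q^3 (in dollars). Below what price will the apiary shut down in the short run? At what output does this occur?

$3 per unit, at Q = 3

The firm shuts down when price falls below the minimum of average variable cost. AVC = VC/Q = 12 - 6Q + Q^2.
At the minimum of AVC, MC = AVC. MC = 12 - 12Q + 3Q^2; setting MC = AVC gives 2Q^2 - 6Q = 0, so Q = 3. min AVC = 3.
So the shutdown price is $3.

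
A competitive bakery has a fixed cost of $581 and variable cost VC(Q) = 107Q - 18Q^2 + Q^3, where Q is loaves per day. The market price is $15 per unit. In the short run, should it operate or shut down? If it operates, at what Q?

Shut down

Variable cost is VC = 107Q - 18Q^2 + Q^3, so AVC = VC/Q = 107 - 18Q + Q^2 and MC = dTC/dQ = 107 - 36Q + 3Q^2.
AVC is minimized where dAVC/dQ = -18 + 2Q = 0, at Q = 9; min AVC = 107 - 18·9 + 9^2 = $26.
Since P = $15 < min AVC = $26, price fails to cover variable cost at any output.
The firm minimizes its loss by shutting down and losing only its fixed cost of $581.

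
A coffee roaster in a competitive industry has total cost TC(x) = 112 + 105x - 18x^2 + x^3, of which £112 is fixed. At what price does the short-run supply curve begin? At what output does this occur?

The shutdown price is the minimum of AVC. VC = 105x - 18x^2 + x^3, so AVC = 105 - 18x + x^2.
At the minimum of AVC, MC = AVC. MC = 105 - 36x + 3x^2; setting MC = AVC gives 2x^2 - 18x = 0, so x = 9. min AVC = 24.
So the shutdown price is £24.

£24 per unit, at x = 9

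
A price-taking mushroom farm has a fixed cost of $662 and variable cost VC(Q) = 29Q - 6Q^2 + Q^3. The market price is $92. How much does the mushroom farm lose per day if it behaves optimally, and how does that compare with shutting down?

AVC = 29 - 6Q + Q^2; min AVC = $20 at Q = 3. Since P = $92 ≥ min AVC, the firm produces.
MC = 29 - 12Q + 3Q^2. Setting P = MC and taking the root on the rising branch gives Q* = 7.
TR = 92·7 = 644. TC = 662 + 252 = 914. Profit = 644 − 914 = -$270.
By producing, the firm covers all variable cost plus $392 of fixed cost; shutting down would lose the full $662.

Profit = -$270 at Q = 7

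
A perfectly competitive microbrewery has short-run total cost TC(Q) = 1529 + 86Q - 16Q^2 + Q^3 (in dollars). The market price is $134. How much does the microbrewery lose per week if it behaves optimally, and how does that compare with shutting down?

Profit = -$377 at Q = 12

AVC = 86 - 16Q + Q^2 has its minimum $22 at Q = 8; price $134 clears that bar, so the firm operates.
With MC = 86 - 32Q + 3Q^2, P = MC on the upward-sloping part at Q* = 12.
TR = 134·12 = 1608. TC = 1529 + 456 = 1985. Profit = 1608 − 1985 = -$377.
Shutting down would mean losing the fixed cost of $1529, so operating at a loss of $377 is better by $1152.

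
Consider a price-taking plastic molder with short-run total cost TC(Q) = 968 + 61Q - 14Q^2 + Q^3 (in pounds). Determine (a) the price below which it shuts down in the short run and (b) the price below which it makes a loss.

AVC = 61 - 14Q + Q^2; minimized at Q = 7, giving min AVC = £12. That is the shutdown price.
ATC = 968/Q + 61 - 14Q + Q^2. Setting dATC/dQ = −968/Q^2 − 14 + 2Q = 0 gives Q = 11 (since 2·11^3 − 14·11^2 = 968).
min ATC = 968/11 + 61 − 14·11 + 11^2 = £116. That is the break-even price.
For £12 ≤ P < £116 the firm produces at a loss; below £12 it shuts down.

Shutdown price = £12; break-even price = £116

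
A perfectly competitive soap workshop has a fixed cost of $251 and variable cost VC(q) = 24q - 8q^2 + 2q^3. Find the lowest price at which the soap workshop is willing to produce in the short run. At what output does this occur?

$16 per unit, at q = 2

The firm shuts down when price falls below the minimum of average variable cost. AVC = VC/q = 24 - 8q + 2q^2.
At the minimum of AVC, MC = AVC. MC = 24 - 16q + 6q^2; setting MC = AVC gives 4q^2 - 8q = 0, so q = 2. min AVC = 16.
For P < $16 the firm produces nothing.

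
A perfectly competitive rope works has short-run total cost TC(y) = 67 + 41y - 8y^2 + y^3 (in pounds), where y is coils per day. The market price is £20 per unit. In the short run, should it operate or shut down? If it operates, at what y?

Strip out fixed cost: VC = 41y - 8y^2 + y^3. Then AVC = 41 - 8y + y^2 and MC = 41 - 16y + 3y^2.
AVC hits its minimum where MC = AVC, at y = 4, giving min AVC = 41 - 8·4 + 4^2 = £25.
P = £20 lies below min AVC = £25; no output level covers variable cost.
Shutting down limits the loss to fixed cost, £67.

Shut down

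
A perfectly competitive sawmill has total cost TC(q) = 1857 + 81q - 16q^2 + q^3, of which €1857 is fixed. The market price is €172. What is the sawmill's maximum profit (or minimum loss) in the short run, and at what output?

AVC = 81 - 16q + q^2; min AVC = €17 at q = 8. Since P = €172 ≥ min AVC, the firm produces.
MC = 81 - 32q + 3q^2. Setting P = MC and taking the root on the rising branch gives q* = 13.
TR = 172·13 = 2236. TC = 1857 + 546 = 2403. Profit = 2236 − 2403 = -€167.
Shutting down would mean losing the fixed cost of €1857, so operating at a loss of €167 is better by €1690.

Profit = -€167 at q = 13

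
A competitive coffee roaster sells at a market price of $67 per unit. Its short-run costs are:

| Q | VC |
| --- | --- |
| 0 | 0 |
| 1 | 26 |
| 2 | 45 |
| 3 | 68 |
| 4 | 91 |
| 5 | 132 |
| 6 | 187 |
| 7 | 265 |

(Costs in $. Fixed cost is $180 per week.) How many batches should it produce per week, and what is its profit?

Q = 6; profit = $35

Tabulate TR − TC: Q=0: -180; Q=1: -139; Q=2: -91; Q=3: -47; Q=4: -3; Q=5: 23; Q=6: 35; Q=7: 24.
Profit is maximized at Q = 6. AVC there is 187/6 = $31.17 ≤ P, so producing beats shutting down (which would give -$180).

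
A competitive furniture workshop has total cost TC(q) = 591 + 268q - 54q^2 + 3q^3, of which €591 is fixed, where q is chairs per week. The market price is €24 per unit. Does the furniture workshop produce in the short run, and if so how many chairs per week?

From TC, MC = TC'(q) = 268 - 108q + 9q^2 and AVC = VC/q = 268 - 54q + 3q^2.
AVC hits its minimum where MC = AVC, at q = 9, giving min AVC = 268 - 54·9 + 3·9^2 = €25.
With P < min AVC (€24 < €25), every unit sold adds to the loss.
The firm minimizes its loss by shutting down and losing only its fixed cost of €591.

Shut down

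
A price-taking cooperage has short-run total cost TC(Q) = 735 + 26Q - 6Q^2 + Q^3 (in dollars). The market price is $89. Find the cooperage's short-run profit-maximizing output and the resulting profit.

AVC = 26 - 6Q + Q^2 has its minimum $17 at Q = 3; price $89 clears that bar, so the firm operates.
With MC = 26 - 12Q + 3Q^2, P = MC on the upward-sloping part at Q* = 7.
TR = 89·7 = 623. TC = 735 + 231 = 966. Profit = 623 − 966 = -$343.
That loss of $343 beats the $735 the firm would lose by shutting down; producing recovers $392 of fixed cost.

Profit = -$343 at Q = 7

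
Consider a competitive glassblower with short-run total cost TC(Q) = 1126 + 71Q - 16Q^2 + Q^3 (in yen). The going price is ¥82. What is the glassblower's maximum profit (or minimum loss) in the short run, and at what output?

AVC = 71 - 16Q + Q^2 has its minimum ¥7 at Q = 8; price ¥82 clears that bar, so the firm operates.
With MC = 71 - 32Q + 3Q^2, P = MC on the upward-sloping part at Q* = 11.
TR = 82·11 = 902. TC = 1126 + 176 = 1302. Profit = 902 − 1302 = -¥400.
That loss of ¥400 beats the ¥1126 the firm would lose by shutting down; producing recovers ¥726 of fixed cost.

Profit = -¥400 at Q = 11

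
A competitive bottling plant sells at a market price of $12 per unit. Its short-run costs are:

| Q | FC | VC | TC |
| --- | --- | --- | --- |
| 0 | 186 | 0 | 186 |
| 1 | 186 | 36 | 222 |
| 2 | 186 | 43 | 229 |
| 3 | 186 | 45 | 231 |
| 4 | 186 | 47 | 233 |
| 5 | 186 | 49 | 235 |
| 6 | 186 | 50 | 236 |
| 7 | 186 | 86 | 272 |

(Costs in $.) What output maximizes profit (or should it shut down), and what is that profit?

Q = 6; profit = -$164

Compute π = P·Q − TC at each output: Q=0: -186; Q=1: -210; Q=2: -205; Q=3: -195; Q=4: -185; Q=5: -175; Q=6: -164; Q=7: -188.
Profit is maximized at Q = 6. AVC there is 50/6 = $8.33 ≤ P, so producing beats shutting down (which would give -$186).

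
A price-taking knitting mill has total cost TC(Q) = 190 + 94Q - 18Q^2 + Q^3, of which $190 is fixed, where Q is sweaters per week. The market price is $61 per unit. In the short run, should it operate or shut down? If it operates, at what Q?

Strip out fixed cost: VC = 94Q - 18Q^2 + Q^3. Then AVC = 94 - 18Q + Q^2 and MC = 94 - 36Q + 3Q^2.
AVC is minimized where dAVC/dQ = -18 + 2Q = 0, at Q = 9; min AVC = 94 - 18·9 + 9^2 = $13.
Since P = $61 ≥ min AVC = $13, price covers variable cost and the firm should produce.
Set P = MC: 61 = 94 - 36Q + 3Q^2 → 33 - 36Q + 3Q^2 = 0. The roots are Q = 1 and Q = 11; the profit-maximizing output is on the rising part of MC, so Q* = 11.
Check: AVC at Q = 11 is $17 ≤ P, so revenue covers variable cost.
Profit = P·Q − TC = 61·11 − 377 = $294.

Produce at Q = 11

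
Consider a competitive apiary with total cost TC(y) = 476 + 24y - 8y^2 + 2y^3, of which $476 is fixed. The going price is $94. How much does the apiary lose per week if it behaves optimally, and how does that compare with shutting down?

Profit = -$176 at y = 5

AVC = 24 - 8y + 2y^2; min AVC = $16 at y = 2. Since P = $94 ≥ min AVC, the firm produces.
With MC = 24 - 16y + 6y^2, P = MC on the upward-sloping part at y* = 5.
TR = 94·5 = 470. TC = 476 + 170 = 646. Profit = 470 − 646 = -$176.
That loss of $176 beats the $476 the firm would lose by shutting down; producing recovers $300 of fixed cost.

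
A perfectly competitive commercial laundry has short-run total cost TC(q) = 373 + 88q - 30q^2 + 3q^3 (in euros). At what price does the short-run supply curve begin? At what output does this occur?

€13 per unit, at q = 5

The firm shuts down when price falls below the minimum of average variable cost. AVC = VC/q = 88 - 30q + 3q^2.
At the minimum of AVC, MC = AVC. MC = 88 - 60q + 9q^2; setting MC = AVC gives 6q^2 - 30q = 0, so q = 5. min AVC = 13.
So the shutdown price is €13.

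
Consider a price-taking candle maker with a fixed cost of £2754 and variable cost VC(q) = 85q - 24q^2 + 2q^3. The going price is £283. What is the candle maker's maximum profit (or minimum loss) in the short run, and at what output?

Profit = -£334 at q = 11

AVC = 85 - 24q + 2q^2; min AVC = £13 at q = 6. Since P = £283 ≥ min AVC, the firm produces.
MC = 85 - 48q + 6q^2. Setting P = MC and taking the root on the rising branch gives q* = 11.
TR = 283·11 = 3113. TC = 2754 + 693 = 3447. Profit = 3113 − 3447 = -£334.
By producing, the firm covers all variable cost plus £2420 of fixed cost; shutting down would lose the full £2754.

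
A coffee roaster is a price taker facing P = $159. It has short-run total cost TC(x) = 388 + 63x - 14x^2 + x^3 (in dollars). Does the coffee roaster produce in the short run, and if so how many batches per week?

Produce at x = 12

From TC, MC = TC'(x) = 63 - 28x + 3x^2 and AVC = VC/x = 63 - 14x + x^2.
AVC is minimized where dAVC/dx = -14 + 2x = 0, at x = 7; min AVC = 63 - 14·7 + 7^2 = $14.
Since P = $159 ≥ min AVC = $14, price covers variable cost and the firm should produce.
Set P = MC: 159 = 63 - 28x + 3x^2 → -96 - 28x + 3x^2 = 0. The roots are x = -8/3 and x = 12; the profit-maximizing output is on the rising part of MC, so x* = 12.
Check: AVC at x = 12 is $39 ≤ P, so revenue covers variable cost.
Profit = P·x − TC = 159·12 − 856 = $1052.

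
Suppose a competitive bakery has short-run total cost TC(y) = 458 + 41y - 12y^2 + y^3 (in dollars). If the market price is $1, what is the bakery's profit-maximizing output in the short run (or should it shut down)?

Shut down

Strip out fixed cost: VC = 41y - 12y^2 + y^3. Then AVC = 41 - 12y + y^2 and MC = 41 - 24y + 3y^2.
AVC hits its minimum where MC = AVC, at y = 6, giving min AVC = 41 - 12·6 + 6^2 = $5.
Since P = $1 < min AVC = $5, price fails to cover variable cost at any output.
The firm minimizes its loss by shutting down and losing only its fixed cost of $458.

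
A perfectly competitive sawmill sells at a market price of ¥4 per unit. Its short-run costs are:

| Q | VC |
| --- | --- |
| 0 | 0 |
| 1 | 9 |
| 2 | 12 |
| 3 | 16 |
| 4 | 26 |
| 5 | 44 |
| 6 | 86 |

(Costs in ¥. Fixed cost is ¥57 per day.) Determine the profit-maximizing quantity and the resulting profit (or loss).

Q = 0 (shut down); profit = -¥57

Profit at each row (π = 4Q − TC): Q=0: -57; Q=1: -62; Q=2: -61; Q=3: -61; Q=4: -67; Q=5: -81; Q=6: -119.
Profit is highest at Q = 0. Equivalently, the lowest AVC in the table is 16/3 ≈ ¥5.33 at Q = 3, and P = ¥4 falls below it — price never covers variable cost, so the firm shuts down and loses only its fixed cost.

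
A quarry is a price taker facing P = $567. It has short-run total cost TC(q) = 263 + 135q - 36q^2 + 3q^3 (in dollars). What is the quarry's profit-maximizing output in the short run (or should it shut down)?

Produce at q = 12

Strip out fixed cost: VC = 135q - 36q^2 + 3q^3. Then AVC = 135 - 36q + 3q^2 and MC = 135 - 72q + 9q^2.
AVC is minimized where dAVC/dq = -36 + 6q = 0, at q = 6; min AVC = 135 - 36·6 + 3·6^2 = $27.
P = $567 exceeds min AVC = $27, so the firm stays open.
P = MC gives -432 - 72q + 9q^2 = 0, with roots -4 and 12. Take the larger (rising MC): q* = 12.
Check: AVC at q = 12 is $135 ≤ P, so revenue covers variable cost.
Profit = P·q − TC = 567·12 − 1883 = $4921.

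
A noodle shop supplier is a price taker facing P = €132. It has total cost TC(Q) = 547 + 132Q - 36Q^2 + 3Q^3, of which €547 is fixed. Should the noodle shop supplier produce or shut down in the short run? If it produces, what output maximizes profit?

Produce at Q = 8

Strip out fixed cost: VC = 132Q - 36Q^2 + 3Q^3. Then AVC = 132 - 36Q + 3Q^2 and MC = 132 - 72Q + 9Q^2.
AVC is minimized where dAVC/dQ = -36 + 6Q = 0, at Q = 6; min AVC = 132 - 36·6 + 3·6^2 = €24.
Because €132 ≥ €24, revenue can cover variable cost; the firm operates.
Solving P = MC: -72Q + 9Q^2 = 0 ⇒ Q = 0 or 8. On the upward-sloping branch, Q* = 8.
Check: AVC at Q = 8 is €36 ≤ P, so revenue covers variable cost.
Profit = P·Q − TC = 132·8 − 835 = €221.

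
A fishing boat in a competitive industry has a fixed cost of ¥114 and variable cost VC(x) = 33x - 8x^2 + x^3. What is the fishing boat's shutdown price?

¥17 per unit

Short-run supply begins at min AVC. From VC = 33x - 8x^2 + x^3, AVC = 33 - 8x + x^2.
At the minimum of AVC, MC = AVC. MC = 33 - 16x + 3x^2; setting MC = AVC gives 2x^2 - 8x = 0, so x = 4. min AVC = 17.
The firm shuts down for any P below ¥17.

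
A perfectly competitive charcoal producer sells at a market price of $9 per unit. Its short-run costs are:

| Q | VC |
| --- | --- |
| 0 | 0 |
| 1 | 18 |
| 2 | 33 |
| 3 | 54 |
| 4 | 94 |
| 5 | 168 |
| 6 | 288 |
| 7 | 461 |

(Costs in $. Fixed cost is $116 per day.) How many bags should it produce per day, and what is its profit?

Tabulate TR − TC: Q=0: -116; Q=1: -125; Q=2: -131; Q=3: -143; Q=4: -174; Q=5: -239; Q=6: -350; Q=7: -514.
Profit is highest at Q = 0. Equivalently, the lowest AVC in the table is 33/2 ≈ $16.50 at Q = 2, and P = $9 falls below it — price never covers variable cost, so the firm shuts down and loses only its fixed cost.

Q = 0 (shut down); profit = -$116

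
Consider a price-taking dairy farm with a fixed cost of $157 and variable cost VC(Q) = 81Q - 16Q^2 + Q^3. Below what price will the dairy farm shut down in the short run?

$17 per unit

The shutdown price is the minimum of AVC. VC = 81Q - 16Q^2 + Q^3, so AVC = 81 - 16Q + Q^2.
At the minimum of AVC, MC = AVC. MC = 81 - 32Q + 3Q^2; setting MC = AVC gives 2Q^2 - 16Q = 0, so Q = 8. min AVC = 17.
For P < $17 the firm produces nothing.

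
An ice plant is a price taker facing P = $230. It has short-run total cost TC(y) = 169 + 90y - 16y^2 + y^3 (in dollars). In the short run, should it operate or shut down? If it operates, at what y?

From TC, MC = TC'(y) = 90 - 32y + 3y^2 and AVC = VC/y = 90 - 16y + y^2.
The AVC parabola has its vertex at y = 16/2 = 8, where AVC = 90 - 16·8 + 8^2 = $26.
P = $230 exceeds min AVC = $26, so the firm stays open.
Solving P = MC: -140 - 32y + 3y^2 = 0 ⇒ y = -10/3 or 14. On the upward-sloping branch, y* = 14.
Check: AVC at y = 14 is $62 ≤ P, so revenue covers variable cost.
Profit = P·y − TC = 230·14 − 1037 = $2183.

Produce at y = 14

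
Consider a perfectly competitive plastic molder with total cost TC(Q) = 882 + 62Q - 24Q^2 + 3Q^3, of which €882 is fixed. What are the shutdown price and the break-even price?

Shutdown price = min AVC. AVC = 62 - 24Q + 3Q^2, with vertex at Q = 4 and minimum €14.
ATC = 882/Q + 62 - 24Q + 3Q^2. Setting dATC/dQ = −882/Q^2 − 24 + 6Q = 0 gives Q = 7 (since 6·7^3 − 24·7^2 = 882).
min ATC = 882/7 + 62 − 24·7 + 3·7^2 = €167. That is the break-even price.
For €14 ≤ P < €167 the firm produces at a loss; below €14 it shuts down.

Shutdown price = €14; break-even price = €167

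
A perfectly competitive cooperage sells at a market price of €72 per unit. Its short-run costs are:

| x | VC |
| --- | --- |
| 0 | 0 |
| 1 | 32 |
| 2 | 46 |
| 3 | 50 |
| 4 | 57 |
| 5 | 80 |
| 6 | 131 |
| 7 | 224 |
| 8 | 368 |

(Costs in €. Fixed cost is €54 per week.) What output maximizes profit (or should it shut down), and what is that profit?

x = 6; profit = €247

Compute π = P·x − TC at each output: x=0: -54; x=1: -14; x=2: 44; x=3: 112; x=4: 177; x=5: 226; x=6: 247; x=7: 226; x=8: 154.
Profit is maximized at x = 6. AVC there is 131/6 = €21.83 ≤ P, so producing beats shutting down (which would give -€54).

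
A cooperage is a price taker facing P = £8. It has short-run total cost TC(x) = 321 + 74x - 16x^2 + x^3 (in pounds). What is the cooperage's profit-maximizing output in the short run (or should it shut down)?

Shut down

Variable cost is VC = 74x - 16x^2 + x^3, so AVC = VC/x = 74 - 16x + x^2 and MC = dTC/dx = 74 - 32x + 3x^2.
AVC is minimized where dAVC/dx = -16 + 2x = 0, at x = 8; min AVC = 74 - 16·8 + 8^2 = £10.
With P < min AVC (£8 < £10), every unit sold adds to the loss.
Shutting down limits the loss to fixed cost, £321.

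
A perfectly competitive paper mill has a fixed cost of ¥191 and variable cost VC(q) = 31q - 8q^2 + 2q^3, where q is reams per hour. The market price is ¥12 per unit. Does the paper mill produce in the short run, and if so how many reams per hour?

Strip out fixed cost: VC = 31q - 8q^2 + 2q^3. Then AVC = 31 - 8q + 2q^2 and MC = 31 - 16q + 6q^2.
AVC is minimized where dAVC/dq = -8 + 4q = 0, at q = 2; min AVC = 31 - 8·2 + 2·2^2 = ¥23.
P = ¥12 lies below min AVC = ¥23; no output level covers variable cost.
Best response: produce nothing and absorb the ¥191 fixed cost.

Shut down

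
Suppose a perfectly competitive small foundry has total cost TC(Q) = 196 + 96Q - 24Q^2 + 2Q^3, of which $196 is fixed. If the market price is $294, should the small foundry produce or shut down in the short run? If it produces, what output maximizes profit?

Strip out fixed cost: VC = 96Q - 24Q^2 + 2Q^3. Then AVC = 96 - 24Q + 2Q^2 and MC = 96 - 48Q + 6Q^2.
AVC is minimized where dAVC/dQ = -24 + 4Q = 0, at Q = 6; min AVC = 96 - 24·6 + 2·6^2 = $24.
Since P = $294 ≥ min AVC = $24, price covers variable cost and the firm should produce.
P = MC gives -198 - 48Q + 6Q^2 = 0, with roots -3 and 11. Take the larger (rising MC): Q* = 11.
Check: AVC at Q = 11 is $74 ≤ P, so revenue covers variable cost.
Profit = P·Q − TC = 294·11 − 1010 = $2224.

Produce at Q = 11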